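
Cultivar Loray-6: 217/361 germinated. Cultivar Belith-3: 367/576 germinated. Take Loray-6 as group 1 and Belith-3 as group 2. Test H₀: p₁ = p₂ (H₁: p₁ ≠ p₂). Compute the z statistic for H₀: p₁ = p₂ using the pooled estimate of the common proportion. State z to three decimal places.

z = -1.108

p̂₁ = 217/361 = 0.60111, p̂₂ = 367/576 = 0.63715.
Pooled p̂ = (217+367)/(361+576) = 584/937 = 0.62327.
SE = √(0.234806 × 0.00450619) = 0.03253.
z = (0.60111 − 0.63715)/0.03253 = -0.03604/0.03253 = -1.108.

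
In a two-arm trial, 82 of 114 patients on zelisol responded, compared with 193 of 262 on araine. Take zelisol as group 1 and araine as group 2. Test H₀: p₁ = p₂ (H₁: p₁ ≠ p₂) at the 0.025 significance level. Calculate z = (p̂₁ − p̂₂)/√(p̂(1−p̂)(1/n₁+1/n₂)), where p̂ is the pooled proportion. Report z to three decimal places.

z = -0.349

p̂₁ = 82/114 = 0.71930, p̂₂ = 193/262 = 0.73664.
Pooled p̂ = (82+193)/(114+262) = 275/376 = 0.73138.
SE = √(p̂(1−p̂)(1/n₁+1/n₂)) = √(0.73138·0.26862·0.0125887) = √(0.0024732) = 0.04973.
z = (0.71930 − 0.73664)/0.04973 = -0.01734/0.04973 = -0.349.
p-value = 2·P(Z > 0.349) ≈ 0.7273, so at α = 0.025 we fail to reject H₀.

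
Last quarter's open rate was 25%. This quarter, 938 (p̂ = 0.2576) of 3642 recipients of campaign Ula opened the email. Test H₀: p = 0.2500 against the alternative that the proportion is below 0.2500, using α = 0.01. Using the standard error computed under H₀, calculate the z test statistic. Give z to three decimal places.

p̂ = 938/3642 = 0.25755.
Standard error under H₀: √(0.25×0.75/3642) = 0.00718.
z = (0.25755 − 0.25)/0.00718 = 0.00755/0.00718 = 1.052.
p-value = P(Z < 1.052) ≈ 0.8537, so at α = 0.01 we fail to reject H₀.

z = 1.052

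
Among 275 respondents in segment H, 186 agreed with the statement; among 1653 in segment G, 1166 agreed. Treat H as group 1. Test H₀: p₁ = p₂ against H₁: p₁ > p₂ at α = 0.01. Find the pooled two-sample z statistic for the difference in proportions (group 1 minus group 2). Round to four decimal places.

p̂₁ = 186/275 ≈ 0.6763636, p̂₂ = 1166/1653 ≈ 0.7053842.
Pooled p̂ = (186+1166)/(275+1653) = 1352/1928 = 0.7012448.
SE = √(0.209501 × 0.00424132) = 0.0298087.
z = (0.6763636 − 0.7053842)/0.0298087 = -0.0290206/0.0298087 = -0.9736.
p-value = P(Z > -0.974) ≈ 0.8349; since p > α = 0.01, fail to reject H₀.

z = -0.9736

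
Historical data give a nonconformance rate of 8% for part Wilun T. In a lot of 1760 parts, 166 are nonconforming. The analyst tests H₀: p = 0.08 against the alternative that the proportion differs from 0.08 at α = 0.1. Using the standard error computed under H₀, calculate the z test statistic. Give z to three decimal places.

z = 2.214

p̂ = 166/1760 ≈ 0.094318.
Standard error under H₀: √(0.08×0.92/1760) = 0.006467.
z = (0.094318 − 0.08)/0.006467 = 0.014318/0.006467 = 2.214.
p-value = 2·P(Z > 2.214) ≈ 0.0268; since p < α = 0.1, reject H₀.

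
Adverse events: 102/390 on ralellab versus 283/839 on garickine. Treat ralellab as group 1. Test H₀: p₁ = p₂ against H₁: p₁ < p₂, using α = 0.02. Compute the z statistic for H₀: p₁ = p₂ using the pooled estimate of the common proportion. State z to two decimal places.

p̂₁ = 102/390 ≈ 0.2615, p̂₂ = 283/839 ≈ 0.3373.
Pooled p̂ = (102+283)/(390+839) = 385/1229 = 0.3133.
SE = √(0.215129 × 0.003756) = 0.0284.
z = (0.2615 − 0.3373)/0.0284 = -0.0758/0.0284 = -2.67.
p-value = P(Z < -2.665) ≈ 0.0038. With α = 0.02, reject H₀.

z = -2.67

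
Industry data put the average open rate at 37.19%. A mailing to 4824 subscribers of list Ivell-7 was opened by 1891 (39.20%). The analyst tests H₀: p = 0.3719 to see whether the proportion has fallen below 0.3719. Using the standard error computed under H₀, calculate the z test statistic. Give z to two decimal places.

p̂ = 1891/4824 = 0.39200.
Standard error under H₀: √(0.3719×0.6281/4824) = 0.00696.
z = (0.39200 − 0.3719)/0.00696 = 0.02010/0.00696 = 2.89.
p-value = P(Z < 2.888) ≈ 0.9981.

z = 2.89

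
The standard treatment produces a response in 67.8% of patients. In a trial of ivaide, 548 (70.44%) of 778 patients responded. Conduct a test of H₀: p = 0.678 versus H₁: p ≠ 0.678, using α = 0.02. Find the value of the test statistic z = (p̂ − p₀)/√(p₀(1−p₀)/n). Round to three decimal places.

z = 1.574

p̂ = 548/778 = 0.70437.
Standard error under H₀: √(0.678×0.322/778) = 0.01675.
z = (0.70437 − 0.678)/0.01675 = 0.02637/0.01675 = 1.574.
Two-sided p-value ≈ 2·Φ(−1.574) = 0.1154, so at α = 0.02 we fail to reject H₀.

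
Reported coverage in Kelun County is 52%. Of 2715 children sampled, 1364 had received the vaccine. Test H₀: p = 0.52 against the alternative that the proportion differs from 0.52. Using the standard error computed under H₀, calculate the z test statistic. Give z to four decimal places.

z = -1.8362

p̂ = 1364/2715 ≈ 0.5023941.
Standard error under H₀: √(0.52×0.48/2715) = 0.0095882.
z = (0.5023941 − 0.52)/0.0095882 = -0.0176059/0.0095882 = -1.8362.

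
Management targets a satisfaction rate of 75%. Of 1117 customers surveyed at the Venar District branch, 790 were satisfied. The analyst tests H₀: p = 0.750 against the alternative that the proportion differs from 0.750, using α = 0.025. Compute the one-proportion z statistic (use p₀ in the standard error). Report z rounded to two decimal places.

z = -3.30

p̂ = 790/1117 = 0.70725.
SE = √(p₀(1−p₀)/n) = √(0.1875/1117) = 0.01296.
z = (0.70725 − 0.75)/0.01296 = -0.04275/0.01296 = -3.30.
Two-sided p-value ≈ 2·Φ(−3.299) = 0.0010. With α = 0.025, reject H₀.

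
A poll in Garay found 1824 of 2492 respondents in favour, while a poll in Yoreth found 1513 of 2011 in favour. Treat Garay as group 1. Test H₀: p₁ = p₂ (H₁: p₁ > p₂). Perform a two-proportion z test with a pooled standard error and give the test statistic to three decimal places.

z = -1.555

p̂₁ = 1824/2492 ≈ 0.73194, p̂₂ = 1513/2011 ≈ 0.75236.
Pooled p̂ = (1824+1513)/(2492+2011) = 3337/4503 = 0.74106.
SE = √(0.191889 × 0.000898549) = 0.01313.
z = (0.73194 − 0.75236)/0.01313 = -0.02042/0.01313 = -1.555.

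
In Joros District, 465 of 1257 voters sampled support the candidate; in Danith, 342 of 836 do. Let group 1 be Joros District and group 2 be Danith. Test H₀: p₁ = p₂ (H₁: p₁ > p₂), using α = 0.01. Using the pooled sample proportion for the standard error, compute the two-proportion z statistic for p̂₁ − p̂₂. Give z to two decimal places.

z = -1.80

p̂₁ = 465/1257 ≈ 0.36993, p̂₂ = 342/836 ≈ 0.40909.
Pooled p̂ = (465+342)/(1257+836) = 807/2093 = 0.38557.
SE = √(p̂(1−p̂)(1/n₁+1/n₂)) = √(0.38557·0.61443·0.00199172) = √(0.00047185) = 0.02172.
z = (0.36993 − 0.40909)/0.02172 = -0.03916/0.02172 = -1.80.
p-value = P(Z > -1.803) ≈ 0.9643; since p > α = 0.01, fail to reject H₀.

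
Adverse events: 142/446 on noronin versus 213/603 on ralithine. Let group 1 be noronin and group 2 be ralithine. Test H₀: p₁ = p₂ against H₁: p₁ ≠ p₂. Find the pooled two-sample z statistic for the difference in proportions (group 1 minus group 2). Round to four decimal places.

z = -1.1792

p̂₁ = 142/446 = 0.318386, p̂₂ = 213/603 = 0.353234.
Pooled p̂ = (142+213)/(446+603) = 355/1049 = 0.338418.
SE = √(p̂(1−p̂)(1/n₁+1/n₂)) = √(0.338418·0.661582·0.00390053) = √(0.000873293) = 0.029552.
z = (0.318386 − 0.353234)/0.029552 = -0.034848/0.029552 = -1.1792.
Two-sided p-value ≈ 2·Φ(−1.179) = 0.2383.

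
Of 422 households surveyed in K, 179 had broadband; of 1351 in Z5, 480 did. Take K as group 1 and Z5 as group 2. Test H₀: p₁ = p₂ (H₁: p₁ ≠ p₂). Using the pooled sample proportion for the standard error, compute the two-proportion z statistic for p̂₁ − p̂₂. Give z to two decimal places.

z = 2.56

p̂₁ = 179/422 = 0.4242, p̂₂ = 480/1351 = 0.3553.
Pooled p̂ = (179+480)/(422+1351) = 659/1773 = 0.3717.
SE = √(0.233536 × 0.00310986) = 0.0269.
z = (0.4242 − 0.3553)/0.0269 = 0.0689/0.0269 = 2.56.
Two-sided p-value ≈ 2·Φ(−2.556) = 0.0106.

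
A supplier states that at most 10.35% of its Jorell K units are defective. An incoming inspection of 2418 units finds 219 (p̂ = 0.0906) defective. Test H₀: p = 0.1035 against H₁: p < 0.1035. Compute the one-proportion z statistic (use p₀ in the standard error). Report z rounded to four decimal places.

z = -2.0872

p̂ = 219/2418 = 0.0905707.
SE = √(p₀(1−p₀)/n) = √(0.092788/2418) = 0.0061947.
z = (0.0905707 − 0.1035)/0.0061947 = -0.0129293/0.0061947 = -2.0872.
p-value = P(Z < -2.087) ≈ 0.0184.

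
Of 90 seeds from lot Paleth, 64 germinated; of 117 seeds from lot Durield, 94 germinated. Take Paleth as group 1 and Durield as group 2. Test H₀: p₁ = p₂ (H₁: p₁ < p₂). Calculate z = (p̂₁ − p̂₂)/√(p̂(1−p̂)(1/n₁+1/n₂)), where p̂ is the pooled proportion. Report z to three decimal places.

p̂₁ = 64/90 ≈ 0.71111, p̂₂ = 94/117 ≈ 0.80342.
Pooled p̂ = (64+94)/(90+117) = 158/207 = 0.76329.
SE = √(0.180681 × 0.0196581) = 0.05960.
z = (0.71111 − 0.80342)/0.05960 = -0.09231/0.05960 = -1.549.
p-value = P(Z < -1.549) ≈ 0.0607.

z = -1.549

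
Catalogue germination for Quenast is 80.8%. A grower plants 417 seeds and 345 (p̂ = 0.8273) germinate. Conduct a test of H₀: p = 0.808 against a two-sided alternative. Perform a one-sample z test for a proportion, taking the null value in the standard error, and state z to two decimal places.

p̂ = 345/417 = 0.8273.
Under H₀, SE = √(0.808·0.192/417) = √(0.000372029) = 0.0193.
z = (0.8273 − 0.808)/0.0193 = 0.0193/0.0193 = 1.00.
p-value = 2·P(Z > 1.003) ≈ 0.3161.

z = 1.00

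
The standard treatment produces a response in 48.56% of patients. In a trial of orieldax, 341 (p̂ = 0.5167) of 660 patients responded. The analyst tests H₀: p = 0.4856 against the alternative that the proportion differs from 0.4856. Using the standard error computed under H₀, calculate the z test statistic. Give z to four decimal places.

z = 1.5969

p̂ = 341/660 = 0.516667.
Under H₀, SE = √(0.4856·0.5144/660) = √(0.000378474) = 0.019454.
z = (0.516667 − 0.4856)/0.019454 = 0.031067/0.019454 = 1.5969.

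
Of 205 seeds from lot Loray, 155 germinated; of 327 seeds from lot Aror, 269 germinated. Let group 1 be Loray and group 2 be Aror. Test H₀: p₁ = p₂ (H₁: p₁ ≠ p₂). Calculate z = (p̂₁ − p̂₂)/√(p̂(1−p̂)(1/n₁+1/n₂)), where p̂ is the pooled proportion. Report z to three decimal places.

z = -1.857

p̂₁ = 155/205 = 0.75610, p̂₂ = 269/327 = 0.82263.
Pooled p̂ = (155+269)/(205+327) = 424/532 = 0.79699.
SE = √(0.161795 × 0.00793615) = 0.03583.
z = (0.75610 − 0.82263)/0.03583 = -0.06653/0.03583 = -1.857.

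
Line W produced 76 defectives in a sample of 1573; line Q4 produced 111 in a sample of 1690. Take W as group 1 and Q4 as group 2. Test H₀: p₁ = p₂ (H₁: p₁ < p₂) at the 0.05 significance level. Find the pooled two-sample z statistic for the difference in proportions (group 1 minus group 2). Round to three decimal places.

p̂₁ = 76/1573 = 0.0483153, p̂₂ = 111/1690 = 0.0656805.
Pooled p̂ = (76+111)/(1573+1690) = 187/3263 = 0.0573092.
SE = √(p̂(1−p̂)(1/n₁+1/n₂)) = √(0.0573092·0.9426908·0.00122744) = √(6.63125e-05) = 0.0081432.
z = (0.0483153 − 0.0656805)/0.0081432 = -0.0173652/0.0081432 = -2.132.
p-value = P(Z < -2.132) ≈ 0.0165. With α = 0.05, reject H₀.

z = -2.132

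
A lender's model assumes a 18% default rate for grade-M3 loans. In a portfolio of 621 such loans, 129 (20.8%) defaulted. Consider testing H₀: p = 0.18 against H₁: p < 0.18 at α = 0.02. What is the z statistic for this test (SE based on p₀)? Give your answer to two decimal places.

z = 1.80

p̂ = 129/621 = 0.2077.
SE = √(p₀(1−p₀)/n) = √(0.1476/621) = 0.0154.
z = (0.2077 − 0.18)/0.0154 = 0.0277/0.0154 = 1.80.
p-value = P(Z < 1.799) ≈ 0.9640; since p > α = 0.02, fail to reject H₀.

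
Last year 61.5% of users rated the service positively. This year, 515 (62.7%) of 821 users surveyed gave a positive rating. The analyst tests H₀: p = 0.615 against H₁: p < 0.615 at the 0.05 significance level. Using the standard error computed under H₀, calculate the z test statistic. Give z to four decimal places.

z = 0.7233

p̂ = 515/821 ≈ 0.6272838.
Standard error under H₀: √(0.615×0.385/821) = 0.0169823.
z = (0.6272838 − 0.615)/0.0169823 = 0.0122838/0.0169823 = 0.7233.
p-value = P(Z < 0.723) ≈ 0.7653. With α = 0.05, fail to reject H₀.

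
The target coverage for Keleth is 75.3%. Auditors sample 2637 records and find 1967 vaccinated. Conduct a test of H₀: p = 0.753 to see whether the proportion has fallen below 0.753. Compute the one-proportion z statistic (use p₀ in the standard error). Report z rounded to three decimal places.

p̂ = 1967/2637 ≈ 0.74592.
Standard error under H₀: √(0.753×0.247/2637) = 0.00840.
z = (0.74592 − 0.753)/0.00840 = -0.00708/0.00840 = -0.843.
p-value = P(Z < -0.843) ≈ 0.1997.

z = -0.843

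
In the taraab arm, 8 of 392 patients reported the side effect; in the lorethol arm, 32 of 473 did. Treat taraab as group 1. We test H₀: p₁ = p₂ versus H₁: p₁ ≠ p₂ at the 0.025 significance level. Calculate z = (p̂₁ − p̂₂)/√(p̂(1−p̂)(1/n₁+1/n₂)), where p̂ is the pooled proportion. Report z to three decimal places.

p̂₁ = 8/392 = 0.02041, p̂₂ = 32/473 = 0.06765.
Pooled p̂ = (8+32)/(392+473) = 40/865 = 0.04624.
SE = √(0.0441044 × 0.00466519) = 0.01434.
z = (0.02041 − 0.06765)/0.01434 = -0.04724/0.01434 = -3.294.
p-value = 2·P(Z > 3.294) ≈ 0.0010. With α = 0.025, reject H₀.

z = -3.294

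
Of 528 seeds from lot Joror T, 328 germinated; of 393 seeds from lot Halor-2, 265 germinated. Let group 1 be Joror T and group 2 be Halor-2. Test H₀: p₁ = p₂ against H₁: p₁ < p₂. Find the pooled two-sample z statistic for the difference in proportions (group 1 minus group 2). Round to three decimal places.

p̂₁ = 328/528 ≈ 0.62121, p̂₂ = 265/393 ≈ 0.67430.
Pooled p̂ = (328+265)/(528+393) = 593/921 = 0.64387.
SE = √(p̂(1−p̂)(1/n₁+1/n₂)) = √(0.64387·0.35613·0.00443847) = √(0.00101775) = 0.03190.
z = (0.62121 − 0.67430)/0.03190 = -0.05309/0.03190 = -1.664.
p-value = P(Z < -1.664) ≈ 0.0480.

z = -1.664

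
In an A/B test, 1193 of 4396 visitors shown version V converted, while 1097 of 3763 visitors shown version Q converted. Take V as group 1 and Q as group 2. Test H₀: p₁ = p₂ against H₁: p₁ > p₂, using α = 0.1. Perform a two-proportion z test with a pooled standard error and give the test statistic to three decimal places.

z = -2.018

p̂₁ = 1193/4396 = 0.27138, p̂₂ = 1097/3763 = 0.29152.
Pooled p̂ = (1193+1097)/(4396+3763) = 2290/8159 = 0.28067.
SE = √(p̂(1−p̂)(1/n₁+1/n₂)) = √(0.28067·0.71933·0.000493225) = √(9.95797e-05) = 0.00998.
z = (0.27138 − 0.29152)/0.00998 = -0.02014/0.00998 = -2.018.
p-value = P(Z > -2.018) ≈ 0.9782, so at α = 0.1 we fail to reject H₀.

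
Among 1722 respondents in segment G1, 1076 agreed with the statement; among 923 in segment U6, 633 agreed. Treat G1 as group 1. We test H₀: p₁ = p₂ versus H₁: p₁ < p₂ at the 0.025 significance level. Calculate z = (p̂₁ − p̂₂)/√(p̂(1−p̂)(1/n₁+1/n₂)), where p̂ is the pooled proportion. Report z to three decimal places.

z = -3.125

p̂₁ = 1076/1722 = 0.62485, p̂₂ = 633/923 = 0.68581.
Pooled p̂ = (1076+633)/(1722+923) = 1709/2645 = 0.64612.
SE = √(0.228648 × 0.00166414) = 0.01951.
z = (0.62485 − 0.68581)/0.01951 = -0.06096/0.01951 = -3.125.
p-value = P(Z < -3.125) ≈ 0.0009; since p < α = 0.025, reject H₀.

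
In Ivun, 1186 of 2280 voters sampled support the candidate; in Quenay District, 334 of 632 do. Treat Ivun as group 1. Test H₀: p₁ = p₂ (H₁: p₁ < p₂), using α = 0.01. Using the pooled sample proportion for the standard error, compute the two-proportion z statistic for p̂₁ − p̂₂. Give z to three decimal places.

p̂₁ = 1186/2280 ≈ 0.52018, p̂₂ = 334/632 ≈ 0.52848.
Pooled p̂ = (1186+334)/(2280+632) = 1520/2912 = 0.52198.
SE = √(p̂(1−p̂)(1/n₁+1/n₂)) = √(0.52198·0.47802·0.00202087) = √(0.000504243) = 0.02246.
z = (0.52018 − 0.52848)/0.02246 = -0.00830/0.02246 = -0.370.
p-value = P(Z < -0.370) ≈ 0.3557; since p > α = 0.01, fail to reject H₀.

z = -0.370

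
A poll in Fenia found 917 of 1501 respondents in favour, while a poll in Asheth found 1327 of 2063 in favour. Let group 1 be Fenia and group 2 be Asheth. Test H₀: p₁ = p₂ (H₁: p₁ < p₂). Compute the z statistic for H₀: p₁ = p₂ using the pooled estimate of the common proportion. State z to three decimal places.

z = -1.972

p̂₁ = 917/1501 = 0.610926, p̂₂ = 1327/2063 = 0.643238.
Pooled p̂ = (917+1327)/(1501+2063) = 2244/3564 = 0.629630.
SE = √(0.233196 × 0.00115095) = 0.016383.
z = (0.610926 − 0.643238)/0.016383 = -0.032312/0.016383 = -1.972.
p-value = P(Z < -1.972) ≈ 0.0243.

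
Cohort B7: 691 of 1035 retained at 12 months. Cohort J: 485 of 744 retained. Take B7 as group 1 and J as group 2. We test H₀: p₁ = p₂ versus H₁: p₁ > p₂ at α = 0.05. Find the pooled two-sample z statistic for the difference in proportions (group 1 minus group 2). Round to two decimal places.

p̂₁ = 691/1035 ≈ 0.6676, p̂₂ = 485/744 ≈ 0.6519.
Pooled p̂ = (691+485)/(1035+744) = 1176/1779 = 0.6610.
SE = √(p̂(1−p̂)(1/n₁+1/n₂)) = √(0.6610·0.3390·0.00231027) = √(0.000517649) = 0.0228.
z = (0.6676 − 0.6519)/0.0228 = 0.0157/0.0228 = 0.69.
p-value = P(Z > 0.692) ≈ 0.2444, so at α = 0.05 we fail to reject H₀.

z = 0.69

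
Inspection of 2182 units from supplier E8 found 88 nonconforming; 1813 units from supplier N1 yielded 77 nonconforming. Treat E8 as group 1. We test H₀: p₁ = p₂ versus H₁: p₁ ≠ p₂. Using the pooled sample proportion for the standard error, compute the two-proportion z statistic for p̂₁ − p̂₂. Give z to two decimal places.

z = -0.34

p̂₁ = 88/2182 = 0.04033, p̂₂ = 77/1813 = 0.04247.
Pooled p̂ = (88+77)/(2182+1813) = 165/3995 = 0.04130.
SE = √(0.0395958 × 0.00100987) = 0.00632.
z = (0.04033 − 0.04247)/0.00632 = -0.00214/0.00632 = -0.34.
p-value = 2·P(Z > 0.339) ≈ 0.7349.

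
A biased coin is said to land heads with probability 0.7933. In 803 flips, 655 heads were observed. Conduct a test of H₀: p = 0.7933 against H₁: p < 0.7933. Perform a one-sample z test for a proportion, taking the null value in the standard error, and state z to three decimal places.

z = 1.567

p̂ = 655/803 = 0.81569.
Standard error under H₀: √(0.7933×0.2067/803) = 0.01429.
z = (0.81569 − 0.7933)/0.01429 = 0.02239/0.01429 = 1.567.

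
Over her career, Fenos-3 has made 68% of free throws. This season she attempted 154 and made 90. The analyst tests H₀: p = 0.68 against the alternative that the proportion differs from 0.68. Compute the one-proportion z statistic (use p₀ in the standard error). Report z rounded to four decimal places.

p̂ = 90/154 ≈ 0.584416.
Under H₀, SE = √(0.68·0.32/154) = √(0.00141299) = 0.037590.
z = (0.584416 − 0.68)/0.037590 = -0.095584/0.037590 = -2.5428.
p-value = 2·P(Z > 2.543) ≈ 0.0110.

z = -2.5428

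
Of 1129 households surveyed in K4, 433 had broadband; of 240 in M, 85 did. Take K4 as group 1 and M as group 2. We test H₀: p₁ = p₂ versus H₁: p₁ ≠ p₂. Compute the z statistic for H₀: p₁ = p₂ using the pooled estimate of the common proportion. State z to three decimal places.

z = 0.852

p̂₁ = 433/1129 ≈ 0.38353, p̂₂ = 85/240 ≈ 0.35417.
Pooled p̂ = (433+85)/(1129+240) = 518/1369 = 0.37838.
SE = √(p̂(1−p̂)(1/n₁+1/n₂)) = √(0.37838·0.62162·0.00505241) = √(0.00118837) = 0.03447.
z = (0.38353 − 0.35417)/0.03447 = 0.02936/0.03447 = 0.852.
Two-sided p-value ≈ 2·Φ(−0.852) = 0.3944.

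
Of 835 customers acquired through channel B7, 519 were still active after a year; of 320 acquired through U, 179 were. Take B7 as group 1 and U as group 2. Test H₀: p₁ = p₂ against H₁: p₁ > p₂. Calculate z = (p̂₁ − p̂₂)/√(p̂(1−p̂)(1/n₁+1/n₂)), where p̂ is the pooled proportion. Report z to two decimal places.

z = 1.93

p̂₁ = 519/835 ≈ 0.62156, p̂₂ = 179/320 ≈ 0.55937.
Pooled p̂ = (519+179)/(835+320) = 698/1155 = 0.60433.
SE = √(0.239115 × 0.0043226) = 0.03215.
z = (0.62156 − 0.55937)/0.03215 = 0.06219/0.03215 = 1.93.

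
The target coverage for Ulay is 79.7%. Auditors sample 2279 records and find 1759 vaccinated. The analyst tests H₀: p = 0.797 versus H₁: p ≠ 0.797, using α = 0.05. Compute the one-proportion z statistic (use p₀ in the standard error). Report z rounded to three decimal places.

p̂ = 1759/2279 ≈ 0.771830.
Under H₀, SE = √(0.797·0.203/2279) = √(7.09921e-05) = 0.008426.
z = (0.771830 − 0.797)/0.008426 = -0.025170/0.008426 = -2.987.
p-value = 2·P(Z > 2.987) ≈ 0.0028, so at α = 0.05 we reject H₀.

z = -2.987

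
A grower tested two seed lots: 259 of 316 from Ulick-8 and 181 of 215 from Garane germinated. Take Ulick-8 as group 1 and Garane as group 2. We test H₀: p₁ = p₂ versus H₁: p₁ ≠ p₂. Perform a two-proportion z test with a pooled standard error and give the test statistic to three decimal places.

z = -0.668

p̂₁ = 259/316 ≈ 0.81962, p̂₂ = 181/215 ≈ 0.84186.
Pooled p̂ = (259+181)/(316+215) = 440/531 = 0.82863.
SE = √(p̂(1−p̂)(1/n₁+1/n₂)) = √(0.82863·0.17137·0.00781572) = √(0.00110987) = 0.03331.
z = (0.81962 − 0.84186)/0.03331 = -0.02224/0.03331 = -0.668.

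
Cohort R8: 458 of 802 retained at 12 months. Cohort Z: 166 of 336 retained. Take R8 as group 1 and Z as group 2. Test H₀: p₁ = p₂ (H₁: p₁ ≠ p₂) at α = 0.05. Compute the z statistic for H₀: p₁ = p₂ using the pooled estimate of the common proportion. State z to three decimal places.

z = 2.382

p̂₁ = 458/802 = 0.57107, p̂₂ = 166/336 = 0.49405.
Pooled p̂ = (458+166)/(802+336) = 624/1138 = 0.54833.
SE = √(0.247664 × 0.00422307) = 0.03234.
z = (0.57107 − 0.49405)/0.03234 = 0.07702/0.03234 = 2.382.
p-value = 2·P(Z > 2.382) ≈ 0.0172; since p < α = 0.05, reject H₀.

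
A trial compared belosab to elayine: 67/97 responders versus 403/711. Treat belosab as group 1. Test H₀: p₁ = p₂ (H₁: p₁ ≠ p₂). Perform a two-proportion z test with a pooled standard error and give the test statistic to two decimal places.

z = 2.32

p̂₁ = 67/97 ≈ 0.6907, p̂₂ = 403/711 ≈ 0.5668.
Pooled p̂ = (67+403)/(97+711) = 470/808 = 0.5817.
SE = √(p̂(1−p̂)(1/n₁+1/n₂)) = √(0.5817·0.4183·0.0117157) = √(0.00285077) = 0.0534.
z = (0.6907 − 0.5668)/0.0534 = 0.1239/0.0534 = 2.32.
p-value = 2·P(Z > 2.321) ≈ 0.0203.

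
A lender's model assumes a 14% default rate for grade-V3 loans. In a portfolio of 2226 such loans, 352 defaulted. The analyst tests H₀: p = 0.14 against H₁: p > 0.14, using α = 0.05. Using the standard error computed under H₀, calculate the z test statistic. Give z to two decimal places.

p̂ = 352/2226 ≈ 0.15813.
SE = √(p₀(1−p₀)/n) = √(0.1204/2226) = 0.00735.
z = (0.15813 − 0.14)/0.00735 = 0.01813/0.00735 = 2.47.
p-value = P(Z > 2.465) ≈ 0.0068, so at α = 0.05 we reject H₀.

z = 2.47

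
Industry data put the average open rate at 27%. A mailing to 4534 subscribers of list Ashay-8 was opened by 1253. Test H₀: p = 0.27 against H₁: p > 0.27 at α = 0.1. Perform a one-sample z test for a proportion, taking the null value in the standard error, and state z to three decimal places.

p̂ = 1253/4534 = 0.276356.
SE = √(p₀(1−p₀)/n) = √(0.1971/4534) = 0.006593.
z = (0.276356 − 0.27)/0.006593 = 0.006356/0.006593 = 0.964.
p-value = P(Z > 0.964) ≈ 0.1675; since p > α = 0.1, fail to reject H₀.

z = 0.964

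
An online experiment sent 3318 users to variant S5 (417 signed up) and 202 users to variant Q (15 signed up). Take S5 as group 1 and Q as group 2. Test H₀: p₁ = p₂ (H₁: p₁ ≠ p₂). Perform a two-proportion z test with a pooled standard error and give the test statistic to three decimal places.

p̂₁ = 417/3318 ≈ 0.12568, p̂₂ = 15/202 ≈ 0.07426.
Pooled p̂ = (417+15)/(3318+202) = 432/3520 = 0.12273.
SE = √(0.107665 × 0.00525188) = 0.02378.
z = (0.12568 − 0.07426)/0.02378 = 0.05142/0.02378 = 2.162.
p-value = 2·P(Z > 2.162) ≈ 0.0306.

z = 2.162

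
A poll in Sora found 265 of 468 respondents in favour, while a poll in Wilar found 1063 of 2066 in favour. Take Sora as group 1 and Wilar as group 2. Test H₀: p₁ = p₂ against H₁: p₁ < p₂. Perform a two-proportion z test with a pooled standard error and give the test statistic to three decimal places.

z = 2.023

p̂₁ = 265/468 = 0.56624, p̂₂ = 1063/2066 = 0.51452.
Pooled p̂ = (265+1063)/(468+2066) = 1328/2534 = 0.52407.
SE = √(0.249421 × 0.00262078) = 0.02557.
z = (0.56624 − 0.51452)/0.02557 = 0.05172/0.02557 = 2.023.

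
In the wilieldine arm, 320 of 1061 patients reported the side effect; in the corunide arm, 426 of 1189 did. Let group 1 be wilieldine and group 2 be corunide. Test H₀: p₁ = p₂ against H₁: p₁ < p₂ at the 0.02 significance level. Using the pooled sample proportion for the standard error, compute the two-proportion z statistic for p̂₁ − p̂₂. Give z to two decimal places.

p̂₁ = 320/1061 ≈ 0.3016, p̂₂ = 426/1189 ≈ 0.3583.
Pooled p̂ = (320+426)/(1061+1189) = 746/2250 = 0.3316.
SE = √(0.221626 × 0.00178355) = 0.0199.
z = (0.3016 − 0.3583)/0.0199 = -0.0567/0.0199 = -2.85.
p-value = P(Z < -2.851) ≈ 0.0022, so at α = 0.02 we reject H₀.

z = -2.85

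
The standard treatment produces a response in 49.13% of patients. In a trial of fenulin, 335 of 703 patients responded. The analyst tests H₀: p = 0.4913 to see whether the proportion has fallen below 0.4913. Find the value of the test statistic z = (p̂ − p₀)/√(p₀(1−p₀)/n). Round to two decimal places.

p̂ = 335/703 ≈ 0.4765.
Under H₀, SE = √(0.4913·0.5087/703) = √(0.000355511) = 0.0189.
z = (0.4765 − 0.4913)/0.0189 = -0.0148/0.0189 = -0.78.
p-value = P(Z < -0.783) ≈ 0.2167.

z = -0.78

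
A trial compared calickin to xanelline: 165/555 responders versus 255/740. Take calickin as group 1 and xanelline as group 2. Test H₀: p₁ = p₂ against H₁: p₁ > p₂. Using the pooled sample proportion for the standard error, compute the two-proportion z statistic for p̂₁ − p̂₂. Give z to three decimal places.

z = -1.799

p̂₁ = 165/555 ≈ 0.29730, p̂₂ = 255/740 ≈ 0.34459.
Pooled p̂ = (165+255)/(555+740) = 420/1295 = 0.32432.
SE = √(p̂(1−p̂)(1/n₁+1/n₂)) = √(0.32432·0.67568·0.00315315) = √(0.000690976) = 0.02629.
z = (0.29730 − 0.34459)/0.02629 = -0.04729/0.02629 = -1.799.
p-value = P(Z > -1.799) ≈ 0.9640.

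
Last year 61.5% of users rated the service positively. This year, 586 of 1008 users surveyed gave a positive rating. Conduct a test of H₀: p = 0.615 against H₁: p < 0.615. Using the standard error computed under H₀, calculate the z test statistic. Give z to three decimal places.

z = -2.196

p̂ = 586/1008 = 0.581349.
SE = √(p₀(1−p₀)/n) = √(0.23678/1008) = 0.015326.
z = (0.581349 − 0.615)/0.015326 = -0.033651/0.015326 = -2.196.
p-value = P(Z < -2.196) ≈ 0.0141.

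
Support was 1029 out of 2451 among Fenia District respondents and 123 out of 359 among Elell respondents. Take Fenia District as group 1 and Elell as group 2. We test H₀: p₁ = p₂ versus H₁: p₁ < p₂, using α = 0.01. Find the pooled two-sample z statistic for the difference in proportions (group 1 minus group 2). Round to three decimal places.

z = 2.778

p̂₁ = 1029/2451 ≈ 0.41983, p̂₂ = 123/359 ≈ 0.34262.
Pooled p̂ = (1029+123)/(2451+359) = 1152/2810 = 0.40996.
SE = √(0.241894 × 0.00319351) = 0.02779.
z = (0.41983 − 0.34262)/0.02779 = 0.07721/0.02779 = 2.778.
p-value = P(Z < 2.778) ≈ 0.9973, so at α = 0.01 we fail to reject H₀.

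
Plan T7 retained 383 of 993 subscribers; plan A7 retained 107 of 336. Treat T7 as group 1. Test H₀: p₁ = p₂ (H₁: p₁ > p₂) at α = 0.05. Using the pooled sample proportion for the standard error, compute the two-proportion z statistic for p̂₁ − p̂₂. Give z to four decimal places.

p̂₁ = 383/993 = 0.385700, p̂₂ = 107/336 = 0.318452.
Pooled p̂ = (383+107)/(993+336) = 490/1329 = 0.368698.
SE = √(p̂(1−p̂)(1/n₁+1/n₂)) = √(0.368698·0.631302·0.00398324) = √(0.000927138) = 0.030449.
z = (0.385700 − 0.318452)/0.030449 = 0.067248/0.030449 = 2.2085.
p-value = P(Z > 2.209) ≈ 0.0136; since p < α = 0.05, reject H₀.

z = 2.2085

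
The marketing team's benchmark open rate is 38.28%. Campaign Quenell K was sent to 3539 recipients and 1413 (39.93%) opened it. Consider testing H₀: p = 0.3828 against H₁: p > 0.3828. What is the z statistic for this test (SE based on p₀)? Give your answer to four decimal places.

z = 2.0152

p̂ = 1413/3539 = 0.3992653.
SE = √(p₀(1−p₀)/n) = √(0.23626/3539) = 0.0081707.
z = (0.3992653 − 0.3828)/0.0081707 = 0.0164653/0.0081707 = 2.0152.
p-value = P(Z > 2.015) ≈ 0.0219.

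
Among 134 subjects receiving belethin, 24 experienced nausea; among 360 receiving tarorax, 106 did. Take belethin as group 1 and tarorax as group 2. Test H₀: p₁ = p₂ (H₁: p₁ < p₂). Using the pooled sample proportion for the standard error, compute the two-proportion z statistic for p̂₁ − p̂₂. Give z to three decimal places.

z = -2.588

p̂₁ = 24/134 = 0.17910, p̂₂ = 106/360 = 0.29444.
Pooled p̂ = (24+106)/(134+360) = 130/494 = 0.26316.
SE = √(p̂(1−p̂)(1/n₁+1/n₂)) = √(0.26316·0.73684·0.0102405) = √(0.00198569) = 0.04456.
z = (0.17910 − 0.29444)/0.04456 = -0.11534/0.04456 = -2.588.
p-value = P(Z < -2.588) ≈ 0.0048.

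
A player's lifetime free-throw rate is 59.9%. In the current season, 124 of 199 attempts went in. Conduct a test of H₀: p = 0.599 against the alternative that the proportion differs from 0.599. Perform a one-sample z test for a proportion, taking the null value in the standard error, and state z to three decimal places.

p̂ = 124/199 ≈ 0.62312.
Standard error under H₀: √(0.599×0.401/199) = 0.03474.
z = (0.62312 − 0.599)/0.03474 = 0.02412/0.03474 = 0.694.
Two-sided p-value ≈ 2·Φ(−0.694) = 0.4876.

z = 0.694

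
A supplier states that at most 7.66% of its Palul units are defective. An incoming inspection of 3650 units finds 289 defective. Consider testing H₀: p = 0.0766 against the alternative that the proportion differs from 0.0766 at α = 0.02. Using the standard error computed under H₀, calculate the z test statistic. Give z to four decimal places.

p̂ = 289/3650 = 0.079178.
Standard error under H₀: √(0.0766×0.9234/3650) = 0.004402.
z = (0.079178 − 0.0766)/0.004402 = 0.002578/0.004402 = 0.5856.
p-value = 2·P(Z > 0.586) ≈ 0.5581; since p > α = 0.02, fail to reject H₀.

z = 0.5856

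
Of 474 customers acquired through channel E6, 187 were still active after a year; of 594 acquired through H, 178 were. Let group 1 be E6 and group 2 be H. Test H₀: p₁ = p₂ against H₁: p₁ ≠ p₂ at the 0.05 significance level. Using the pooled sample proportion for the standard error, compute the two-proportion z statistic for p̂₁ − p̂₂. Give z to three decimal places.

z = 3.247

p̂₁ = 187/474 = 0.39451, p̂₂ = 178/594 = 0.29966.
Pooled p̂ = (187+178)/(474+594) = 365/1068 = 0.34176.
SE = √(0.22496 × 0.00379321) = 0.02921.
z = (0.39451 − 0.29966)/0.02921 = 0.09485/0.02921 = 3.247.
Two-sided p-value ≈ 2·Φ(−3.247) = 0.0012. With α = 0.05, reject H₀.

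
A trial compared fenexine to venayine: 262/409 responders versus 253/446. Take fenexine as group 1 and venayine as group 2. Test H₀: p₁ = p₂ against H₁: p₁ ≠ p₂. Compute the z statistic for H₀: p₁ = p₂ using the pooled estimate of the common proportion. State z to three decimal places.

z = 2.188

p̂₁ = 262/409 ≈ 0.64059, p̂₂ = 253/446 ≈ 0.56726.
Pooled p̂ = (262+253)/(409+446) = 515/855 = 0.60234.
SE = √(0.239527 × 0.00468714) = 0.03351.
z = (0.64059 − 0.56726)/0.03351 = 0.07333/0.03351 = 2.188.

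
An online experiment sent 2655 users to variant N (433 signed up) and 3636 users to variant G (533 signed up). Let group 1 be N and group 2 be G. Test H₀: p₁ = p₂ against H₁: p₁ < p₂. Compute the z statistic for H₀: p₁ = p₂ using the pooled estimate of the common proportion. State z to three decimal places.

z = 1.793

p̂₁ = 433/2655 = 0.16309, p̂₂ = 533/3636 = 0.14659.
Pooled p̂ = (433+533)/(2655+3636) = 966/6291 = 0.15355.
SE = √(p̂(1−p̂)(1/n₁+1/n₂)) = √(0.15355·0.84645·0.000651675) = √(8.4701e-05) = 0.00920.
z = (0.16309 − 0.14659)/0.00920 = 0.01650/0.00920 = 1.793.
p-value = P(Z < 1.793) ≈ 0.9635.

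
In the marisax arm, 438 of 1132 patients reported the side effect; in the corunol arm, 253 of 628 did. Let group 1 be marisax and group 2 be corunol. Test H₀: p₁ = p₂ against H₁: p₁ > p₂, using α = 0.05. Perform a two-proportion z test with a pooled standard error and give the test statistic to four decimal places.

z = -0.6560

p̂₁ = 438/1132 = 0.386926, p̂₂ = 253/628 = 0.402866.
Pooled p̂ = (438+253)/(1132+628) = 691/1760 = 0.392614.
SE = √(0.238468 × 0.00247575) = 0.024298.
z = (0.386926 − 0.402866)/0.024298 = -0.015940/0.024298 = -0.6560.
p-value = P(Z > -0.656) ≈ 0.7441. With α = 0.05, fail to reject H₀.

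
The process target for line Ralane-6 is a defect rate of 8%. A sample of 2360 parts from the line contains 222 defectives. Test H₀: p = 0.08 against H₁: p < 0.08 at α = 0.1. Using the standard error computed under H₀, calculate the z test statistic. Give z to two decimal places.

z = 2.52

p̂ = 222/2360 = 0.0941.
SE = √(p₀(1−p₀)/n) = √(0.0736/2360) = 0.0056.
z = (0.0941 − 0.08)/0.0056 = 0.0141/0.0056 = 2.52.
p-value = P(Z < 2.519) ≈ 0.9941, so at α = 0.1 we fail to reject H₀.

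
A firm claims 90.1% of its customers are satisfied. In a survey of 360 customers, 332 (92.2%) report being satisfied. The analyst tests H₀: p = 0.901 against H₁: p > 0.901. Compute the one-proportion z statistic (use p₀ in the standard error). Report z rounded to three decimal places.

z = 1.348

p̂ = 332/360 = 0.92222.
Standard error under H₀: √(0.901×0.099/360) = 0.01574.
z = (0.92222 − 0.901)/0.01574 = 0.02122/0.01574 = 1.348.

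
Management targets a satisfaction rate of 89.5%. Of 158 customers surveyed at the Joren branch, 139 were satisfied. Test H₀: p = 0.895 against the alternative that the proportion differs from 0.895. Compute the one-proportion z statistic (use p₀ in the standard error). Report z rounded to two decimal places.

z = -0.63

p̂ = 139/158 ≈ 0.8797.
Standard error under H₀: √(0.895×0.105/158) = 0.0244.
z = (0.8797 − 0.895)/0.0244 = -0.0153/0.0244 = -0.63.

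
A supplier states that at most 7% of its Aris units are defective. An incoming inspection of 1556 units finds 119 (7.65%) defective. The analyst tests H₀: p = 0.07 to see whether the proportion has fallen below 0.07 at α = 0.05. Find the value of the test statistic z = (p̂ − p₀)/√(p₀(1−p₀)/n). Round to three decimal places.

p̂ = 119/1556 ≈ 0.07648.
Under H₀, SE = √(0.07·0.93/1556) = √(4.1838e-05) = 0.00647.
z = (0.07648 − 0.07)/0.00647 = 0.00648/0.00647 = 1.002.
p-value = P(Z < 1.002) ≈ 0.8417; since p > α = 0.05, fail to reject H₀.

z = 1.002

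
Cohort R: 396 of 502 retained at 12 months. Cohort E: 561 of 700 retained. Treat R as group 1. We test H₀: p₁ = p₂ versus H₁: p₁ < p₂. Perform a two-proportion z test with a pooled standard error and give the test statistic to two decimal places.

z = -0.53

p̂₁ = 396/502 = 0.7888, p̂₂ = 561/700 = 0.8014.
Pooled p̂ = (396+561)/(502+700) = 957/1202 = 0.7962.
SE = √(p̂(1−p̂)(1/n₁+1/n₂)) = √(0.7962·0.2038·0.0034206) = √(0.000555101) = 0.0236.
z = (0.7888 − 0.8014)/0.0236 = -0.0126/0.0236 = -0.53.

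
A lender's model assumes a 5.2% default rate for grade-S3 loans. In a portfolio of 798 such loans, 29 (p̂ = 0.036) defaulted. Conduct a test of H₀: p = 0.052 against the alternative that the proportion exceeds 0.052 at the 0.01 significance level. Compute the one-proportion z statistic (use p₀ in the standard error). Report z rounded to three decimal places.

p̂ = 29/798 = 0.03634.
Standard error under H₀: √(0.052×0.948/798) = 0.00786.
z = (0.03634 − 0.052)/0.00786 = -0.01566/0.00786 = -1.992.
p-value = P(Z > -1.992) ≈ 0.9768; since p > α = 0.01, fail to reject H₀.

z = -1.992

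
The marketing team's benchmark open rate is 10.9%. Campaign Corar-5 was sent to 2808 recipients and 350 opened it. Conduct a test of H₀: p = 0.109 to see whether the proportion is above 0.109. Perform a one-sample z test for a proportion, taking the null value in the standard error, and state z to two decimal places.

z = 2.66

p̂ = 350/2808 = 0.12464.
Under H₀, SE = √(0.109·0.891/2808) = √(3.45865e-05) = 0.00588.
z = (0.12464 − 0.109)/0.00588 = 0.01564/0.00588 = 2.66.
p-value = P(Z > 2.660) ≈ 0.0039.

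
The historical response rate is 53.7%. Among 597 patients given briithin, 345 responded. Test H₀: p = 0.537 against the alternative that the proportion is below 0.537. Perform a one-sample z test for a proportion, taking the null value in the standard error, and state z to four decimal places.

z = 2.0036

p̂ = 345/597 = 0.577889.
Standard error under H₀: √(0.537×0.463/597) = 0.020408.
z = (0.577889 − 0.537)/0.020408 = 0.040889/0.020408 = 2.0036.
p-value = P(Z < 2.004) ≈ 0.9774.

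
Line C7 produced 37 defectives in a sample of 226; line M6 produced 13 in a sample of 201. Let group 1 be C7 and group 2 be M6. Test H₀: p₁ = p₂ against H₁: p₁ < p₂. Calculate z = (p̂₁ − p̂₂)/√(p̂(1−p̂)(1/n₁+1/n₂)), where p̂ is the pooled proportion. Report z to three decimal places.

p̂₁ = 37/226 ≈ 0.16372, p̂₂ = 13/201 ≈ 0.06468.
Pooled p̂ = (37+13)/(226+201) = 50/427 = 0.11710.
SE = √(p̂(1−p̂)(1/n₁+1/n₂)) = √(0.11710·0.88290·0.0093999) = √(0.000971805) = 0.03117.
z = (0.16372 − 0.06468)/0.03117 = 0.09904/0.03117 = 3.177.

z = 3.177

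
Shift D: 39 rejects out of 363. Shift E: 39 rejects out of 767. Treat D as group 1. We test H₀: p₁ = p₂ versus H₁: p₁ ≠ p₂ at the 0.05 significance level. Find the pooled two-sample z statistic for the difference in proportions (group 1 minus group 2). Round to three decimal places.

p̂₁ = 39/363 ≈ 0.10744, p̂₂ = 39/767 ≈ 0.05085.
Pooled p̂ = (39+39)/(363+767) = 78/1130 = 0.06903.
SE = √(p̂(1−p̂)(1/n₁+1/n₂)) = √(0.06903·0.93097·0.0040586) = √(0.000260813) = 0.01615.
z = (0.10744 − 0.05085)/0.01615 = 0.05659/0.01615 = 3.504.
Two-sided p-value ≈ 2·Φ(−3.504) = 0.0005. With α = 0.05, reject H₀.

z = 3.504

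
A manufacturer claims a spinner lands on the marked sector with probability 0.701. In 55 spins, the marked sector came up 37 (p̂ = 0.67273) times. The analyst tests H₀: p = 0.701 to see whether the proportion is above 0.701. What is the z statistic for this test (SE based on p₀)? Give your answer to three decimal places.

z = -0.458

p̂ = 37/55 ≈ 0.67273.
Standard error under H₀: √(0.701×0.299/55) = 0.06173.
z = (0.67273 − 0.701)/0.06173 = -0.02827/0.06173 = -0.458.
p-value = P(Z > -0.458) ≈ 0.6765.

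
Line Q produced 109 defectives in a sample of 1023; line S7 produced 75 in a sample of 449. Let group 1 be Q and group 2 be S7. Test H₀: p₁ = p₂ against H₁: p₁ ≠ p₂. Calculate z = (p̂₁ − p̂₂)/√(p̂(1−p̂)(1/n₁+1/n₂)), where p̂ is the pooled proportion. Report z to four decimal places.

p̂₁ = 109/1023 ≈ 0.106549, p̂₂ = 75/449 ≈ 0.167038.
Pooled p̂ = (109+75)/(1023+449) = 184/1472 = 0.125000.
SE = √(0.109375 × 0.00320469) = 0.018722.
z = (0.106549 − 0.167038)/0.018722 = -0.060489/0.018722 = -3.2309.
p-value = 2·P(Z > 3.231) ≈ 0.0012.

z = -3.2309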